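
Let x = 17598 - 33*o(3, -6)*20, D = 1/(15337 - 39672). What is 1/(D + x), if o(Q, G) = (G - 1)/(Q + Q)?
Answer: 24335/446985279 ≈ 5.4442e-5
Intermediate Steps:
D = -1/24335 (D = 1/(-24335) = -1/24335 ≈ -4.1093e-5)
o(Q, G) = (-1 + G)/(2*Q) (o(Q, G) = (-1 + G)/((2*Q)) = (-1 + G)*(1/(2*Q)) = (-1 + G)/(2*Q))
x = 18368 (x = 17598 - 33*(-1 - 6)/(2*3)*20 = 17598 - 33*(-7)/(2*3)*20 = 17598 - 33*(-7/6)*20 = 17598 + (77/2)*20 = 17598 + 770 = 18368)
1/(D + x) = 1/(-1/24335 + 18368) = 1/(446985279/24335) = 24335/446985279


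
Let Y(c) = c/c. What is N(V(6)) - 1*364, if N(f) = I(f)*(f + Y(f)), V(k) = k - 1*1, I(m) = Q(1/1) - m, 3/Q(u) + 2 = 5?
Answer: -388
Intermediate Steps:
Q(u) = 1 (Q(u) = 3/(-2 + 5) = 3/3 = 3*(⅓) = 1)
I(m) = 1 - m
Y(c) = 1
V(k) = -1 + k (V(k) = k - 1 = -1 + k)
N(f) = (1 + f)*(1 - f) (N(f) = (1 - f)*(f + 1) = (1 - f)*(1 + f) = (1 + f)*(1 - f))
N(V(6)) - 1*364 = (1 - (-1 + 6)²) - 1*364 = (1 - 1*5²) - 364 = (1 - 1*25) - 364 = (1 - 25) - 364 = -24 - 364 = -388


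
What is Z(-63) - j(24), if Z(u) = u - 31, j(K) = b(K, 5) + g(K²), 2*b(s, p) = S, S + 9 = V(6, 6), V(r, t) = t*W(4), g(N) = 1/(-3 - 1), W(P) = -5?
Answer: -297/4 ≈ -74.250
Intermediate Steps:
g(N) = -¼ (g(N) = 1/(-4) = -¼)
V(r, t) = -5*t (V(r, t) = t*(-5) = -5*t)
S = -39 (S = -9 - 5*6 = -9 - 30 = -39)
b(s, p) = -39/2 (b(s, p) = (½)*(-39) = -39/2)
j(K) = -79/4 (j(K) = -39/2 - ¼ = -79/4)
Z(u) = -31 + u
Z(-63) - j(24) = (-31 - 63) - 1*(-79/4) = -94 + 79/4 = -297/4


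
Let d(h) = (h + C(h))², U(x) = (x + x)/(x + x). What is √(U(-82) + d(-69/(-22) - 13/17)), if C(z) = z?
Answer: √821738/187 ≈ 4.8476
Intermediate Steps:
U(x) = 1 (U(x) = (2*x)/((2*x)) = (2*x)*(1/(2*x)) = 1)
d(h) = 4*h² (d(h) = (h + h)² = (2*h)² = 4*h²)
√(U(-82) + d(-69/(-22) - 13/17)) = √(1 + 4*(-69/(-22) - 13/17)²) = √(1 + 4*(-69*(-1/22) - 13*1/17)²) = √(1 + 4*(69/22 - 13/17)²) = √(1 + 4*(887/374)²) = √(1 + 4*(786769/139876)) = √(1 + 786769/34969) = √(821738/34969) = √821738/187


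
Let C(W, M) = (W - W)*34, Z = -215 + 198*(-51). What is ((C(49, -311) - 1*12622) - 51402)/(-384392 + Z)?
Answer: 64024/394705 ≈ 0.16221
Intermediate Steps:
Z = -10313 (Z = -215 - 10098 = -10313)
C(W, M) = 0 (C(W, M) = 0*34 = 0)
((C(49, -311) - 1*12622) - 51402)/(-384392 + Z) = ((0 - 1*12622) - 51402)/(-384392 - 10313) = ((0 - 12622) - 51402)/(-394705) = (-12622 - 51402)*(-1/394705) = -64024*(-1/394705) = 64024/394705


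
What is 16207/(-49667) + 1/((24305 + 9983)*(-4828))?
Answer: -2682946763715/8221997559488 ≈ -0.32631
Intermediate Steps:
16207/(-49667) + 1/((24305 + 9983)*(-4828)) = 16207*(-1/49667) - 1/4828/34288 = -16207/49667 + (1/34288)*(-1/4828) = -16207/49667 - 1/165542464 = -2682946763715/8221997559488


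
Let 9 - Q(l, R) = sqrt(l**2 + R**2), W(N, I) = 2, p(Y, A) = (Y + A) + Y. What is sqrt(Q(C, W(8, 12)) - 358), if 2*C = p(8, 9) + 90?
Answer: sqrt(-1396 - 2*sqrt(13241))/2 ≈ 20.163*I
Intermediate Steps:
p(Y, A) = A + 2*Y (p(Y, A) = (A + Y) + Y = A + 2*Y)
C = 115/2 (C = ((9 + 2*8) + 90)/2 = ((9 + 16) + 90)/2 = (25 + 90)/2 = (1/2)*115 = 115/2 ≈ 57.500)
Q(l, R) = 9 - sqrt(R**2 + l**2) (Q(l, R) = 9 - sqrt(l**2 + R**2) = 9 - sqrt(R**2 + l**2))
sqrt(Q(C, W(8, 12)) - 358) = sqrt((9 - sqrt(2**2 + (115/2)**2)) - 358) = sqrt((9 - sqrt(4 + 13225/4)) - 358) = sqrt((9 - sqrt(13241/4)) - 358) = sqrt((9 - sqrt(13241)/2) - 358) = sqrt(-349 - sqrt(13241)/2)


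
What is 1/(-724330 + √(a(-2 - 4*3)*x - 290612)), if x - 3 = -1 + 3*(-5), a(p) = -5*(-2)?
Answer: -362165/262327119821 - I*√290742/524654239642 ≈ -1.3806e-6 - 1.0277e-9*I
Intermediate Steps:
a(p) = 10
x = -13 (x = 3 + (-1 + 3*(-5)) = 3 + (-1 - 15) = 3 - 16 = -13)
1/(-724330 + √(a(-2 - 4*3)*x - 290612)) = 1/(-724330 + √(10*(-13) - 290612)) = 1/(-724330 + √(-130 - 290612)) = 1/(-724330 + √(-290742)) = 1/(-724330 + I*√290742)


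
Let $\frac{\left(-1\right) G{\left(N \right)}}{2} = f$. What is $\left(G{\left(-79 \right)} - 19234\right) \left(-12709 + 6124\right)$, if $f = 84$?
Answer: $127762170$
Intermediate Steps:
$G{\left(N \right)} = -168$ ($G{\left(N \right)} = \left(-2\right) 84 = -168$)
$\left(G{\left(-79 \right)} - 19234\right) \left(-12709 + 6124\right) = \left(-168 - 19234\right) \left(-12709 + 6124\right) = \left(-19402\right) \left(-6585\right) = 127762170$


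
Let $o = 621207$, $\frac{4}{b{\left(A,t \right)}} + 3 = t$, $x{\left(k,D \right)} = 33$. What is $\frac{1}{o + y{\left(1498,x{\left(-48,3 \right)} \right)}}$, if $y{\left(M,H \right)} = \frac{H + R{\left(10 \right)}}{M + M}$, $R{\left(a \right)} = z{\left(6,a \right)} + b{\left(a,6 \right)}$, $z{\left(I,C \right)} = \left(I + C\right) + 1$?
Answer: $\frac{642}{398814905} \approx 1.6098 \cdot 10^{-6}$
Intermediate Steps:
$z{\left(I,C \right)} = 1 + C + I$ ($z{\left(I,C \right)} = \left(C + I\right) + 1 = 1 + C + I$)
$b{\left(A,t \right)} = \frac{4}{-3 + t}$
$R{\left(a \right)} = \frac{25}{3} + a$ ($R{\left(a \right)} = \left(1 + a + 6\right) + \frac{4}{-3 + 6} = \left(7 + a\right) + \frac{4}{3} = \frac{25}{3} + a$)
$y{\left(M,H \right)} = \frac{\frac{55}{3} + H}{2 M}$ ($y{\left(M,H \right)} = \frac{H + \left(\frac{25}{3} + 10\right)}{M + M} = \frac{H + \frac{55}{3}}{2 M} = \left(\frac{55}{3} + H\right) \frac{1}{2 M} = \frac{\frac{55}{3} + H}{2 M}$)
$\frac{1}{o + y{\left(1498,x{\left(-48,3 \right)} \right)}} = \frac{1}{621207 + \frac{55 + 3 \cdot 33}{6 \cdot 1498}} = \frac{1}{621207 + \frac{1}{6} \cdot \frac{1}{1498} \left(55 + 99\right)} = \frac{1}{621207 + \frac{1}{6} \cdot \frac{1}{1498} \cdot 154} = \frac{1}{621207 + \frac{11}{642}} = \frac{1}{\frac{398814905}{642}} = \frac{642}{398814905}$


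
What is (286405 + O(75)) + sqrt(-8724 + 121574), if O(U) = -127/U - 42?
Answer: 21477098/75 + 5*sqrt(4514) ≈ 2.8670e+5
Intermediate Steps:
O(U) = -42 - 127/U
(286405 + O(75)) + sqrt(-8724 + 121574) = (286405 + (-42 - 127/75)) + sqrt(-8724 + 121574) = (286405 + (-42 - 127*1/75)) + sqrt(112850) = (286405 + (-42 - 127/75)) + 5*sqrt(4514) = (286405 - 3277/75) + 5*sqrt(4514) = 21477098/75 + 5*sqrt(4514)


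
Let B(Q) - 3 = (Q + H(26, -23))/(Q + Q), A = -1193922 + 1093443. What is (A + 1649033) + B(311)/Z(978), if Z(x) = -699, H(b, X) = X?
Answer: 112212868143/72463 ≈ 1.5486e+6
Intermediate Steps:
A = -100479
B(Q) = 3 + (-23 + Q)/(2*Q) (B(Q) = 3 + (Q - 23)/(Q + Q) = 3 + (-23 + Q)/((2*Q)) = 3 + (-23 + Q)*(1/(2*Q)) = 3 + (-23 + Q)/(2*Q))
(A + 1649033) + B(311)/Z(978) = (-100479 + 1649033) + ((1/2)*(-23 + 7*311)/311)/(-699) = 1548554 + ((1/2)*(1/311)*(-23 + 2177))*(-1/699) = 1548554 + ((1/2)*(1/311)*2154)*(-1/699) = 1548554 + (1077/311)*(-1/699) = 1548554 - 359/72463 = 112212868143/72463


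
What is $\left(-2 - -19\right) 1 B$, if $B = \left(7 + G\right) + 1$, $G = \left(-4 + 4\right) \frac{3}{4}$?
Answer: $136$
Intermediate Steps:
$G = 0$ ($G = 0 \cdot 3 \cdot \frac{1}{4} = 0 \cdot \frac{3}{4} = 0$)
$B = 8$ ($B = \left(7 + 0\right) + 1 = 7 + 1 = 8$)
$\left(-2 - -19\right) 1 B = \left(-2 - -19\right) 1 \cdot 8 = \left(-2 + 19\right) 1 \cdot 8 = 17 \cdot 1 \cdot 8 = 17 \cdot 8 = 136$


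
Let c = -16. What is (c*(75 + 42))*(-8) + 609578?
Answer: 624554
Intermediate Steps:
(c*(75 + 42))*(-8) + 609578 = -16*(75 + 42)*(-8) + 609578 = -16*117*(-8) + 609578 = -1872*(-8) + 609578 = 14976 + 609578 = 624554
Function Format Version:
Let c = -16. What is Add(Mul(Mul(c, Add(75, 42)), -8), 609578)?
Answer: 624554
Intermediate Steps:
Add(Mul(Mul(c, Add(75, 42)), -8), 609578) = Add(Mul(Mul(-16, Add(75, 42)), -8), 609578) = Add(Mul(Mul(-16, 117), -8), 609578) = Add(Mul(-1872, -8), 609578) = Add(14976, 609578) = 624554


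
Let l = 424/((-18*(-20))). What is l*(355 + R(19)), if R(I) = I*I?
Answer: 37948/45 ≈ 843.29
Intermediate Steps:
R(I) = I²
l = 53/45 (l = 424/360 = 424*(1/360) = 53/45 ≈ 1.1778)
l*(355 + R(19)) = 53*(355 + 19²)/45 = 53*(355 + 361)/45 = (53/45)*716 = 37948/45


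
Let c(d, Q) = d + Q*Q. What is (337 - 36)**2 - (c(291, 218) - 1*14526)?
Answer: 57312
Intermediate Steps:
c(d, Q) = d + Q**2
(337 - 36)**2 - (c(291, 218) - 1*14526) = (337 - 36)**2 - ((291 + 218**2) - 1*14526) = 301**2 - ((291 + 47524) - 14526) = 90601 - (47815 - 14526) = 90601 - 1*33289 = 90601 - 33289 = 57312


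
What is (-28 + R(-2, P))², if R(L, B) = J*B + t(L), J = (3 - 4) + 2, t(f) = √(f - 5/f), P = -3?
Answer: (62 - √2)²/4 ≈ 917.66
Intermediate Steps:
J = 1 (J = -1 + 2 = 1)
R(L, B) = B + √(L - 5/L) (R(L, B) = 1*B + √(L - 5/L) = B + √(L - 5/L))
(-28 + R(-2, P))² = (-28 + (-3 + √(-2 - 5/(-2))))² = (-28 + (-3 + √(-2 - 5*(-½))))² = (-28 + (-3 + √(-2 + 5/2)))² = (-28 + (-3 + √(½)))² = (-28 + (-3 + √2/2))² = (-31 + √2/2)²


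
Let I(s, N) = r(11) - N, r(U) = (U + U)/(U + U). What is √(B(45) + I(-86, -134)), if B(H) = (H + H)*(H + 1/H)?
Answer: √4187 ≈ 64.707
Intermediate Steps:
r(U) = 1 (r(U) = (2*U)/((2*U)) = (2*U)*(1/(2*U)) = 1)
B(H) = 2*H*(H + 1/H) (B(H) = (2*H)*(H + 1/H) = 2*H*(H + 1/H))
I(s, N) = 1 - N
√(B(45) + I(-86, -134)) = √((2 + 2*45²) + (1 - 1*(-134))) = √((2 + 2*2025) + (1 + 134)) = √((2 + 4050) + 135) = √(4052 + 135) = √4187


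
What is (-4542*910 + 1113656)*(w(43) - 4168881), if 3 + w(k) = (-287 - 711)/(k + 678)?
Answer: 9076103899106168/721 ≈ 1.2588e+13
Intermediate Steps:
w(k) = -3 - 998/(678 + k) (w(k) = -3 + (-287 - 711)/(k + 678) = -3 - 998/(678 + k))
(-4542*910 + 1113656)*(w(43) - 4168881) = (-4542*910 + 1113656)*((-3032 - 3*43)/(678 + 43) - 4168881) = (-4133220 + 1113656)*((-3032 - 129)/721 - 4168881) = -3019564*((1/721)*(-3161) - 4168881) = -3019564*(-3161/721 - 4168881) = -3019564*(-3005766362/721) = 9076103899106168/721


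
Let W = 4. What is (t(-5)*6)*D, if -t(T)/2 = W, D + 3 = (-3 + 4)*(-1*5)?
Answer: 384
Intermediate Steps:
D = -8 (D = -3 + (-3 + 4)*(-1*5) = -3 + 1*(-5) = -3 - 5 = -8)
t(T) = -8 (t(T) = -2*4 = -8)
(t(-5)*6)*D = -8*6*(-8) = -48*(-8) = 384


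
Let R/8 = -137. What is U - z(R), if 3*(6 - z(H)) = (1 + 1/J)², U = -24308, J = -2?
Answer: -291767/12 ≈ -24314.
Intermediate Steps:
R = -1096 (R = 8*(-137) = -1096)
z(H) = 71/12 (z(H) = 6 - (1 + 1/(-2))²/3 = 6 - (1 - ½)²/3 = 6 - (½)²/3 = 6 - ⅓*¼ = 6 - 1/12 = 71/12)
U - z(R) = -24308 - 1*71/12 = -24308 - 71/12 = -291767/12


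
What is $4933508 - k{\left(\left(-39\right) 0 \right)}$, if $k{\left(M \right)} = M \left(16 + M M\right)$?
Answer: $4933508$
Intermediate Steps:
$k{\left(M \right)} = M \left(16 + M^{2}\right)$
$4933508 - k{\left(\left(-39\right) 0 \right)} = 4933508 - \left(-39\right) 0 \left(16 + \left(\left(-39\right) 0\right)^{2}\right) = 4933508 - 0 \left(16 + 0^{2}\right) = 4933508 - 0 \left(16 + 0\right) = 4933508 - 0 \cdot 16 = 4933508 - 0 = 4933508 + 0 = 4933508$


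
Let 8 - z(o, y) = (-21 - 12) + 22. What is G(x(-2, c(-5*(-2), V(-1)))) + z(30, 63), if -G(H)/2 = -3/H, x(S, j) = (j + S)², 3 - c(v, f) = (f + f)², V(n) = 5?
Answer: 62075/3267 ≈ 19.001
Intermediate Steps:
z(o, y) = 19 (z(o, y) = 8 - ((-21 - 12) + 22) = 8 - (-33 + 22) = 8 - 1*(-11) = 8 + 11 = 19)
c(v, f) = 3 - 4*f² (c(v, f) = 3 - (f + f)² = 3 - (2*f)² = 3 - 4*f²)
x(S, j) = (S + j)²
G(H) = 6/H (G(H) = -(-6)/H = 6/H)
G(x(-2, c(-5*(-2), V(-1)))) + z(30, 63) = 6/((-2 + (3 - 4*5²))²) + 19 = 6/((-2 + (3 - 4*25))²) + 19 = 6/((-2 + (3 - 100))²) + 19 = 6/((-2 - 97)²) + 19 = 6/((-99)²) + 19 = 6/9801 + 19 = 6*(1/9801) + 19 = 2/3267 + 19 = 62075/3267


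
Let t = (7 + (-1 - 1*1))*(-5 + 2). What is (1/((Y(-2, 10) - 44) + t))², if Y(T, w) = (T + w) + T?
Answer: 1/2809 ≈ 0.00035600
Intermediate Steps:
Y(T, w) = w + 2*T
t = -15 (t = (7 + (-1 - 1))*(-3) = (7 - 2)*(-3) = 5*(-3) = -15)
(1/((Y(-2, 10) - 44) + t))² = (1/(((10 + 2*(-2)) - 44) - 15))² = (1/(((10 - 4) - 44) - 15))² = (1/((6 - 44) - 15))² = (1/(-38 - 15))² = (1/(-53))² = (-1/53)² = 1/2809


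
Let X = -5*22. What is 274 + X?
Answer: 164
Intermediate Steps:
X = -110
274 + X = 274 - 110 = 164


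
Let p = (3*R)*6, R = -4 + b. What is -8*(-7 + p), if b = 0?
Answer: 632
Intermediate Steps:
R = -4 (R = -4 + 0 = -4)
p = -72 (p = (3*(-4))*6 = -12*6 = -72)
-8*(-7 + p) = -8*(-7 - 72) = -8*(-79) = 632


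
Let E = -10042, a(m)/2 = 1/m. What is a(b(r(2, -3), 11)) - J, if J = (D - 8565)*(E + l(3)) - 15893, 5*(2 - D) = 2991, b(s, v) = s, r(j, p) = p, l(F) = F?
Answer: -1379300917/15 ≈ -9.1953e+7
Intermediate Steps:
a(m) = 2/m
D = -2981/5 (D = 2 - ⅕*2991 = 2 - 2991/5 = -2981/5 ≈ -596.20)
J = 459766969/5 (J = (-2981/5 - 8565)*(-10042 + 3) - 15893 = -45806/5*(-10039) - 15893 = 459846434/5 - 15893 = 459766969/5 ≈ 9.1953e+7)
a(b(r(2, -3), 11)) - J = 2/(-3) - 1*459766969/5 = 2*(-⅓) - 459766969/5 = -⅔ - 459766969/5 = -1379300917/15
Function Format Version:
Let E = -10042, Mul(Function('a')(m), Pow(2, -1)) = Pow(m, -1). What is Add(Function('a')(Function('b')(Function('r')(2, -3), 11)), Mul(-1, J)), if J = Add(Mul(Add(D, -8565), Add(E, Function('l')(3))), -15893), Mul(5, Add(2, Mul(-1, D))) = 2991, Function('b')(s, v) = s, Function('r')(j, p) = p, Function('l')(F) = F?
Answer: Rational(-1379300917, 15) ≈ -9.1953e+7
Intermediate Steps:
Function('a')(m) = Mul(2, Pow(m, -1))
D = Rational(-2981, 5) (D = Add(2, Mul(Rational(-1, 5), 2991)) = Add(2, Rational(-2991, 5)) = Rational(-2981, 5) ≈ -596.20)
J = Rational(459766969, 5) (J = Add(Mul(Add(Rational(-2981, 5), -8565), Add(-10042, 3)), -15893) = Add(Mul(Rational(-45806, 5), -10039), -15893) = Add(Rational(459846434, 5), -15893) = Rational(459766969, 5) ≈ 9.1953e+7)
Add(Function('a')(Function('b')(Function('r')(2, -3), 11)), Mul(-1, J)) = Add(Mul(2, Pow(-3, -1)), Mul(-1, Rational(459766969, 5))) = Add(Mul(2, Rational(-1, 3)), Rational(-459766969, 5)) = Add(Rational(-2, 3), Rational(-459766969, 5)) = Rational(-1379300917, 15)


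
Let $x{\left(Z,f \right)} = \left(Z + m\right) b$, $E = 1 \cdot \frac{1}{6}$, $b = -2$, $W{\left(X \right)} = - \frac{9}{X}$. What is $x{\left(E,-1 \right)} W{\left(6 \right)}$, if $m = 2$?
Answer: $\frac{13}{2} \approx 6.5$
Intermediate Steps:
$E = \frac{1}{6}$ ($E = 1 \cdot \frac{1}{6} = \frac{1}{6} \approx 0.16667$)
$x{\left(Z,f \right)} = -4 - 2 Z$ ($x{\left(Z,f \right)} = \left(Z + 2\right) \left(-2\right) = \left(2 + Z\right) \left(-2\right) = -4 - 2 Z$)
$x{\left(E,-1 \right)} W{\left(6 \right)} = \left(-4 - \frac{1}{3}\right) \left(- \frac{9}{6}\right) = \left(-4 - \frac{1}{3}\right) \left(\left(-9\right) \frac{1}{6}\right) = \left(- \frac{13}{3}\right) \left(- \frac{3}{2}\right) = \frac{13}{2}$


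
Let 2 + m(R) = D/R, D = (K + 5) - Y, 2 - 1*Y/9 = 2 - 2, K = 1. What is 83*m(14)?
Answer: -1660/7 ≈ -237.14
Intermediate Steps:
Y = 18 (Y = 18 - 9*(2 - 2) = 18 - 9*0 = 18 + 0 = 18)
D = -12 (D = (1 + 5) - 1*18 = 6 - 18 = -12)
m(R) = -2 - 12/R
83*m(14) = 83*(-2 - 12/14) = 83*(-2 - 12*1/14) = 83*(-2 - 6/7) = 83*(-20/7) = -1660/7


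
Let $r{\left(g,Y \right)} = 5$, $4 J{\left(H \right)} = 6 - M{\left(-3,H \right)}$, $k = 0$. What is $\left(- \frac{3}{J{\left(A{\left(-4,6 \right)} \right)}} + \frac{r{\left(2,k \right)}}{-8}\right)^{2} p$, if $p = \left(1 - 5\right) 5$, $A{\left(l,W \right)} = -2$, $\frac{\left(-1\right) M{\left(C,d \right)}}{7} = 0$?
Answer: $- \frac{2205}{16} \approx -137.81$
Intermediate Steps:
$M{\left(C,d \right)} = 0$ ($M{\left(C,d \right)} = \left(-7\right) 0 = 0$)
$J{\left(H \right)} = \frac{3}{2}$ ($J{\left(H \right)} = \frac{6 - 0}{4} = \frac{6 + 0}{4} = \frac{1}{4} \cdot 6 = \frac{3}{2}$)
$p = -20$ ($p = \left(-4\right) 5 = -20$)
$\left(- \frac{3}{J{\left(A{\left(-4,6 \right)} \right)}} + \frac{r{\left(2,k \right)}}{-8}\right)^{2} p = \left(- \frac{3}{\frac{3}{2}} + \frac{5}{-8}\right)^{2} \left(-20\right) = \left(\left(-3\right) \frac{2}{3} + 5 \left(- \frac{1}{8}\right)\right)^{2} \left(-20\right) = \left(-2 - \frac{5}{8}\right)^{2} \left(-20\right) = \left(- \frac{21}{8}\right)^{2} \left(-20\right) = \frac{441}{64} \left(-20\right) = - \frac{2205}{16}$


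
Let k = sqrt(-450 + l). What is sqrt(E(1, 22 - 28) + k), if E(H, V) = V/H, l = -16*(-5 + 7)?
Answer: sqrt(-6 + I*sqrt(482)) ≈ 2.8948 + 3.7921*I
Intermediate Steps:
l = -32 (l = -16*2 = -32)
k = I*sqrt(482) (k = sqrt(-450 - 32) = sqrt(-482) = I*sqrt(482) ≈ 21.954*I)
sqrt(E(1, 22 - 28) + k) = sqrt((22 - 28)/1 + I*sqrt(482)) = sqrt(-6*1 + I*sqrt(482)) = sqrt(-6 + I*sqrt(482))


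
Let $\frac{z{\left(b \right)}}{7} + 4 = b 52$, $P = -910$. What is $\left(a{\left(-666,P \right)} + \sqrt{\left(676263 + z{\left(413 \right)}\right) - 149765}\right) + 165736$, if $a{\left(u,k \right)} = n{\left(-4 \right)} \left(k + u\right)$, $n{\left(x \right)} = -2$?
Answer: $168888 + \sqrt{676802} \approx 1.6971 \cdot 10^{5}$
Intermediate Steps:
$a{\left(u,k \right)} = - 2 k - 2 u$ ($a{\left(u,k \right)} = - 2 \left(k + u\right) = - 2 k - 2 u$)
$z{\left(b \right)} = -28 + 364 b$ ($z{\left(b \right)} = -28 + 7 b 52 = -28 + 7 \cdot 52 b = -28 + 364 b$)
$\left(a{\left(-666,P \right)} + \sqrt{\left(676263 + z{\left(413 \right)}\right) - 149765}\right) + 165736 = \left(\left(\left(-2\right) \left(-910\right) - -1332\right) + \sqrt{\left(676263 + \left(-28 + 364 \cdot 413\right)\right) - 149765}\right) + 165736 = \left(\left(1820 + 1332\right) + \sqrt{\left(676263 + \left(-28 + 150332\right)\right) - 149765}\right) + 165736 = \left(3152 + \sqrt{\left(676263 + 150304\right) - 149765}\right) + 165736 = \left(3152 + \sqrt{826567 - 149765}\right) + 165736 = \left(3152 + \sqrt{676802}\right) + 165736 = 168888 + \sqrt{676802}$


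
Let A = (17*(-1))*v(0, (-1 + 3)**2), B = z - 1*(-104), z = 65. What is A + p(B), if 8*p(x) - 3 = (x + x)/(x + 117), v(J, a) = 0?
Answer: 23/44 ≈ 0.52273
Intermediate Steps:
B = 169 (B = 65 - 1*(-104) = 65 + 104 = 169)
p(x) = 3/8 + x/(4*(117 + x)) (p(x) = 3/8 + ((x + x)/(x + 117))/8 = 3/8 + ((2*x)/(117 + x))/8 = 3/8 + (2*x/(117 + x))/8 = 3/8 + x/(4*(117 + x)))
A = 0 (A = (17*(-1))*0 = -17*0 = 0)
A + p(B) = 0 + (351 + 5*169)/(8*(117 + 169)) = 0 + (1/8)*(351 + 845)/286 = 0 + (1/8)*(1/286)*1196 = 0 + 23/44 = 23/44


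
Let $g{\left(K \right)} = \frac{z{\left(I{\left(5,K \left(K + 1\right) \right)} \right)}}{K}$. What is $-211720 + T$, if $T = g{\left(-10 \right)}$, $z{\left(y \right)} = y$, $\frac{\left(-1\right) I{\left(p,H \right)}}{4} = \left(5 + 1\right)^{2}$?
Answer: $- \frac{1058528}{5} \approx -2.1171 \cdot 10^{5}$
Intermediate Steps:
$I{\left(p,H \right)} = -144$ ($I{\left(p,H \right)} = - 4 \left(5 + 1\right)^{2} = - 4 \cdot 6^{2} = \left(-4\right) 36 = -144$)
$g{\left(K \right)} = - \frac{144}{K}$
$T = \frac{72}{5}$ ($T = - \frac{144}{-10} = \left(-144\right) \left(- \frac{1}{10}\right) = \frac{72}{5} \approx 14.4$)
$-211720 + T = -211720 + \frac{72}{5} = - \frac{1058528}{5}$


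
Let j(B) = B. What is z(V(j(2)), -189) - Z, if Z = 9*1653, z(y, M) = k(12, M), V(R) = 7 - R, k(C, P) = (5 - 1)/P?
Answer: -2811757/189 ≈ -14877.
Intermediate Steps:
k(C, P) = 4/P
z(y, M) = 4/M
Z = 14877
z(V(j(2)), -189) - Z = 4/(-189) - 1*14877 = 4*(-1/189) - 14877 = -4/189 - 14877 = -2811757/189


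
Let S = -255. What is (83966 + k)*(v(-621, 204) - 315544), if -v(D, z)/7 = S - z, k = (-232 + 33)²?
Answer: -38593804677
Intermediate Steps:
k = 39601 (k = (-199)² = 39601)
v(D, z) = 1785 + 7*z (v(D, z) = -7*(-255 - z) = 1785 + 7*z)
(83966 + k)*(v(-621, 204) - 315544) = (83966 + 39601)*((1785 + 7*204) - 315544) = 123567*((1785 + 1428) - 315544) = 123567*(3213 - 315544) = 123567*(-312331) = -38593804677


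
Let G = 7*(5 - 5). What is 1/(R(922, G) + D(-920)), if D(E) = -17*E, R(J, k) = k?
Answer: 1/15640 ≈ 6.3939e-5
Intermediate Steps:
G = 0 (G = 7*0 = 0)
1/(R(922, G) + D(-920)) = 1/(0 - 17*(-920)) = 1/(0 + 15640) = 1/15640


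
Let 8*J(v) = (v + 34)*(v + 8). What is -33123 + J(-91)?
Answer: -260253/8 ≈ -32532.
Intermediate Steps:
J(v) = (8 + v)*(34 + v)/8 (J(v) = ((v + 34)*(v + 8))/8 = ((34 + v)*(8 + v))/8 = ((8 + v)*(34 + v))/8 = (8 + v)*(34 + v)/8)
-33123 + J(-91) = -33123 + (34 + (⅛)*(-91)² + (21/4)*(-91)) = -33123 + (34 + (⅛)*8281 - 1911/4) = -33123 + (34 + 8281/8 - 1911/4) = -33123 + 4731/8 = -260253/8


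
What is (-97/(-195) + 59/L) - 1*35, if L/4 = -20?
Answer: -109949/3120 ≈ -35.240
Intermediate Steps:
L = -80 (L = 4*(-20) = -80)
(-97/(-195) + 59/L) - 1*35 = (-97/(-195) + 59/(-80)) - 1*35 = (-97*(-1/195) + 59*(-1/80)) - 35 = (97/195 - 59/80) - 35 = -749/3120 - 35 = -109949/3120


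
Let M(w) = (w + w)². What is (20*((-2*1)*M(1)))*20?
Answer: -3200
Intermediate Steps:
M(w) = 4*w² (M(w) = (2*w)² = 4*w²)
(20*((-2*1)*M(1)))*20 = (20*((-2*1)*(4*1²)))*20 = (20*(-8))*20 = -160*20 = -3200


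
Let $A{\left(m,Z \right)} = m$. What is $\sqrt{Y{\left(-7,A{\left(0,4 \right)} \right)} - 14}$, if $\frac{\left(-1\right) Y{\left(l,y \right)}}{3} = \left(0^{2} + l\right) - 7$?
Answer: $2 \sqrt{7} \approx 5.2915$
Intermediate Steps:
$Y{\left(l,y \right)} = 21 - 3 l$ ($Y{\left(l,y \right)} = - 3 \left(\left(0^{2} + l\right) - 7\right) = - 3 \left(\left(0 + l\right) - 7\right) = - 3 \left(l - 7\right) = - 3 \left(-7 + l\right) = 21 - 3 l$)
$\sqrt{Y{\left(-7,A{\left(0,4 \right)} \right)} - 14} = \sqrt{\left(21 - -21\right) - 14} = \sqrt{\left(21 + 21\right) - 14} = \sqrt{42 - 14} = \sqrt{28} = 2 \sqrt{7}$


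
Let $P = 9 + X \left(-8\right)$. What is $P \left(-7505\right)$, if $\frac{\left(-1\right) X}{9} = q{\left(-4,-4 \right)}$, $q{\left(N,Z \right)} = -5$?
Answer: $2634255$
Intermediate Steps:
$X = 45$ ($X = \left(-9\right) \left(-5\right) = 45$)
$P = -351$ ($P = 9 + 45 \left(-8\right) = 9 - 360 = -351$)
$P \left(-7505\right) = \left(-351\right) \left(-7505\right) = 2634255$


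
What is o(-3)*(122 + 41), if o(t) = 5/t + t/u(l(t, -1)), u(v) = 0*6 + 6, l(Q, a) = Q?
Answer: -2119/6 ≈ -353.17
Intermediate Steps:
u(v) = 6 (u(v) = 0 + 6 = 6)
o(t) = 5/t + t/6
o(-3)*(122 + 41) = (5/(-3) + (⅙)*(-3))*(122 + 41) = (5*(-⅓) - ½)*163 = (-5/3 - ½)*163 = -13/6*163 = -2119/6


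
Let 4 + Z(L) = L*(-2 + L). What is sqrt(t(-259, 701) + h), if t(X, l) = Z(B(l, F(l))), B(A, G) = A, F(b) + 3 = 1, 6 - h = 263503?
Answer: sqrt(226498) ≈ 475.92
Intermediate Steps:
h = -263497 (h = 6 - 1*263503 = 6 - 263503 = -263497)
F(b) = -2 (F(b) = -3 + 1 = -2)
Z(L) = -4 + L*(-2 + L)
t(X, l) = -4 + l**2 - 2*l
sqrt(t(-259, 701) + h) = sqrt((-4 + 701**2 - 2*701) - 263497) = sqrt((-4 + 491401 - 1402) - 263497) = sqrt(489995 - 263497) = sqrt(226498)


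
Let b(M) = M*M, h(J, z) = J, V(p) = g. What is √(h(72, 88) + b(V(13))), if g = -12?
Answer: 6*√6 ≈ 14.697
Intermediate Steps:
V(p) = -12
b(M) = M²
√(h(72, 88) + b(V(13))) = √(72 + (-12)²) = √(72 + 144) = √216 = 6*√6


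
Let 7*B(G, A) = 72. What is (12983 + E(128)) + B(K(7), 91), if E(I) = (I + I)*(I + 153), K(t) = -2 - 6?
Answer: 594505/7 ≈ 84929.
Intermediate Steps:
K(t) = -8
B(G, A) = 72/7 (B(G, A) = (⅐)*72 = 72/7)
E(I) = 2*I*(153 + I) (E(I) = (2*I)*(153 + I) = 2*I*(153 + I))
(12983 + E(128)) + B(K(7), 91) = (12983 + 2*128*(153 + 128)) + 72/7 = (12983 + 2*128*281) + 72/7 = (12983 + 71936) + 72/7 = 84919 + 72/7 = 594505/7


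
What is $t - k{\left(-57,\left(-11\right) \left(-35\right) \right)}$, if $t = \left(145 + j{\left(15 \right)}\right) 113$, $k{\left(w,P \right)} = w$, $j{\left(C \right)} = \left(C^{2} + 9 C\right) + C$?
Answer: $58817$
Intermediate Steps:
$j{\left(C \right)} = C^{2} + 10 C$
$t = 58760$ ($t = \left(145 + 15 \left(10 + 15\right)\right) 113 = \left(145 + 15 \cdot 25\right) 113 = \left(145 + 375\right) 113 = 520 \cdot 113 = 58760$)
$t - k{\left(-57,\left(-11\right) \left(-35\right) \right)} = 58760 - -57 = 58760 + 57 = 58817$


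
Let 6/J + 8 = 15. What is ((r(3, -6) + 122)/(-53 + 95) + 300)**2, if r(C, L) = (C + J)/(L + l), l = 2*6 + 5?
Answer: 959657303641/10458756 ≈ 91756.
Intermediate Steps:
J = 6/7 (J = 6/(-8 + 15) = 6/7 ≈ 0.85714)
l = 17 (l = 12 + 5 = 17)
r(C, L) = (6/7 + C)/(17 + L) (r(C, L) = (C + 6/7)/(L + 17) = (6/7 + C)/(17 + L))
((r(3, -6) + 122)/(-53 + 95) + 300)**2 = (((6/7 + 3)/(17 - 6) + 122)/(-53 + 95) + 300)**2 = (((27/7)/11 + 122)/42 + 300)**2 = (((1/11)*(27/7) + 122)*(1/42) + 300)**2 = ((27/77 + 122)*(1/42) + 300)**2 = ((9421/77)*(1/42) + 300)**2 = (9421/3234 + 300)**2 = (979621/3234)**2 = 959657303641/10458756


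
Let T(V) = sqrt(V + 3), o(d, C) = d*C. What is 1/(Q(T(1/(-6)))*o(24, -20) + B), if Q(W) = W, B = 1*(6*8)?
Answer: -1/13552 - 5*sqrt(102)/40656 ≈ -0.0013159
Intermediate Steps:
o(d, C) = C*d
B = 48 (B = 1*48 = 48)
T(V) = sqrt(3 + V)
1/(Q(T(1/(-6)))*o(24, -20) + B) = 1/(sqrt(3 + 1/(-6))*(-20*24) + 48) = 1/(sqrt(3 + 1*(-1/6))*(-480) + 48) = 1/(sqrt(3 - 1/6)*(-480) + 48) = 1/(sqrt(17/6)*(-480) + 48) = 1/((sqrt(102)/6)*(-480) + 48) = 1/(-80*sqrt(102) + 48) = 1/(48 - 80*sqrt(102))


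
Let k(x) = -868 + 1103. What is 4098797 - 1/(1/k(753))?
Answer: 4098562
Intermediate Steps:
k(x) = 235
4098797 - 1/(1/k(753)) = 4098797 - 1/(1/235) = 4098797 - 1/1/235 = 4098797 - 1*235 = 4098797 - 235 = 4098562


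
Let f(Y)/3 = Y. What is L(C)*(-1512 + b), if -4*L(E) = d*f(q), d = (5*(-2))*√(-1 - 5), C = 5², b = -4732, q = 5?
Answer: -234150*I*√6 ≈ -5.7355e+5*I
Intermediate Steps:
C = 25
f(Y) = 3*Y
d = -10*I*√6 ≈ -24.495*I
L(E) = 75*I*√6/2 (L(E) = -(-10*I*√6)*3*5/4 = -(-10*I*√6)*15/4 = -(-75)*I*√6/2 = 75*I*√6/2)
L(C)*(-1512 + b) = (75*I*√6/2)*(-1512 - 4732) = (75*I*√6/2)*(-6244) = -234150*I*√6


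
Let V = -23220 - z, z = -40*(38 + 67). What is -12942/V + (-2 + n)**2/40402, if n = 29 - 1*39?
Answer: 43801797/64037170 ≈ 0.68401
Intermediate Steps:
z = -4200 (z = -40*105 = -4200)
n = -10 (n = 29 - 39 = -10)
V = -19020 (V = -23220 - 1*(-4200) = -23220 + 4200 = -19020)
-12942/V + (-2 + n)**2/40402 = -12942/(-19020) + (-2 - 10)**2/40402 = -12942*(-1/19020) + (-12)**2*(1/40402) = 2157/3170 + 144*(1/40402) = 2157/3170 + 72/20201 = 43801797/64037170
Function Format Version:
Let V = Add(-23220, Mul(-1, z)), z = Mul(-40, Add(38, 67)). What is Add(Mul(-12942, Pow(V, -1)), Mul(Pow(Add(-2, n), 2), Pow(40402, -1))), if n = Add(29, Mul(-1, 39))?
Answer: Rational(43801797, 64037170) ≈ 0.68401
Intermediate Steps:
z = -4200 (z = Mul(-40, 105) = -4200)
n = -10 (n = Add(29, -39) = -10)
V = -19020 (V = Add(-23220, Mul(-1, -4200)) = Add(-23220, 4200) = -19020)
Add(Mul(-12942, Pow(V, -1)), Mul(Pow(Add(-2, n), 2), Pow(40402, -1))) = Add(Mul(-12942, Pow(-19020, -1)), Mul(Pow(Add(-2, -10), 2), Pow(40402, -1))) = Add(Mul(-12942, Rational(-1, 19020)), Mul(Pow(-12, 2), Rational(1, 40402))) = Add(Rational(2157, 3170), Mul(144, Rational(1, 40402))) = Add(Rational(2157, 3170), Rational(72, 20201)) = Rational(43801797, 64037170)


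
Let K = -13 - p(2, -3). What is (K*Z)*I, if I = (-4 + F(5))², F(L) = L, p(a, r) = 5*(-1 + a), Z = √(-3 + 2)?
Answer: -18*I ≈ -18.0*I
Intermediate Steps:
Z = I (Z = √(-1) = I ≈ 1.0*I)
p(a, r) = -5 + 5*a
K = -18 (K = -13 - (-5 + 5*2) = -13 - (-5 + 10) = -13 - 1*5 = -13 - 5 = -18)
I = 1 (I = (-4 + 5)² = 1² = 1)
(K*Z)*I = -18*I*1 = -18*I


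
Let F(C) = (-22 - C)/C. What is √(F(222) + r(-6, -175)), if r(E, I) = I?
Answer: I*√2169717/111 ≈ 13.27*I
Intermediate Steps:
F(C) = (-22 - C)/C
√(F(222) + r(-6, -175)) = √((-22 - 1*222)/222 - 175) = √((-22 - 222)/222 - 175) = √((1/222)*(-244) - 175) = √(-122/111 - 175) = √(-19547/111) = I*√2169717/111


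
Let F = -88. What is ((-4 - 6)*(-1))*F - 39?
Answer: -919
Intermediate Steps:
((-4 - 6)*(-1))*F - 39 = ((-4 - 6)*(-1))*(-88) - 39 = -10*(-1)*(-88) - 39 = 10*(-88) - 39 = -880 - 39 = -919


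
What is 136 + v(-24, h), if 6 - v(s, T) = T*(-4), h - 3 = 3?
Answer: 166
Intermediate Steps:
h = 6 (h = 3 + 3 = 6)
v(s, T) = 6 + 4*T (v(s, T) = 6 - T*(-4) = 6 - (-4)*T = 6 + 4*T)
136 + v(-24, h) = 136 + (6 + 4*6) = 136 + (6 + 24) = 136 + 30 = 166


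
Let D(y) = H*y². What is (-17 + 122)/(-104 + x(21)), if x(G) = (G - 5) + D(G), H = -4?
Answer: -105/1852 ≈ -0.056695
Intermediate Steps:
D(y) = -4*y²
x(G) = -5 + G - 4*G² (x(G) = (G - 5) - 4*G² = (-5 + G) - 4*G² = -5 + G - 4*G²)
(-17 + 122)/(-104 + x(21)) = (-17 + 122)/(-104 + (-5 + 21 - 4*21²)) = 105/(-104 + (-5 + 21 - 4*441)) = 105/(-104 + (-5 + 21 - 1764)) = 105/(-104 - 1748) = 105/(-1852) = 105*(-1/1852) = -105/1852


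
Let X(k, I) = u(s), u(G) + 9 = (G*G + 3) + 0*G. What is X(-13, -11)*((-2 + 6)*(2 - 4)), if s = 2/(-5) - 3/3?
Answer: 808/25 ≈ 32.320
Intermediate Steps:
s = -7/5 (s = 2*(-1/5) - 3*1/3 = -2/5 - 1 = -7/5 ≈ -1.4000)
u(G) = -6 + G**2 (u(G) = -9 + ((G*G + 3) + 0*G) = -9 + ((G**2 + 3) + 0) = -9 + ((3 + G**2) + 0) = -9 + (3 + G**2) = -6 + G**2)
X(k, I) = -101/25 (X(k, I) = -6 + (-7/5)**2 = -6 + 49/25 = -101/25)
X(-13, -11)*((-2 + 6)*(2 - 4)) = -101*(-2 + 6)*(2 - 4)/25 = -404*(-2)/25 = -101/25*(-8) = 808/25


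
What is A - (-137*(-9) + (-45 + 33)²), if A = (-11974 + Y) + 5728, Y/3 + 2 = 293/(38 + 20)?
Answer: -441603/58 ≈ -7613.8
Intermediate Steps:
Y = 531/58 (Y = -6 + 3*(293/(38 + 20)) = -6 + 3*(293/58) = -6 + 879/58 = 531/58 ≈ 9.1552)
A = -361737/58 (A = (-11974 + 531/58) + 5728 = -693961/58 + 5728 = -361737/58 ≈ -6236.8)
A - (-137*(-9) + (-45 + 33)²) = -361737/58 - (-137*(-9) + (-45 + 33)²) = -361737/58 - (1233 + (-12)²) = -361737/58 - (1233 + 144) = -361737/58 - 1*1377 = -361737/58 - 1377 = -441603/58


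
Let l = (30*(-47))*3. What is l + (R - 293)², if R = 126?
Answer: 23659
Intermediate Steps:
l = -4230 (l = -1410*3 = -4230)
l + (R - 293)² = -4230 + (126 - 293)² = -4230 + (-167)² = -4230 + 27889 = 23659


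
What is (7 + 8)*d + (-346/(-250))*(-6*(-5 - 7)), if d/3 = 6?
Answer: 46206/125 ≈ 369.65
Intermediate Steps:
d = 18 (d = 3*6 = 18)
(7 + 8)*d + (-346/(-250))*(-6*(-5 - 7)) = (7 + 8)*18 + (-346/(-250))*(-6*(-5 - 7)) = 15*18 + (-346*(-1/250))*(-6*(-12)) = 270 + (173/125)*72 = 270 + 12456/125 = 46206/125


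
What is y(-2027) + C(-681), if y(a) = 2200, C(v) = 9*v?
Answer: -3929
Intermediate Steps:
y(-2027) + C(-681) = 2200 + 9*(-681) = 2200 - 6129 = -3929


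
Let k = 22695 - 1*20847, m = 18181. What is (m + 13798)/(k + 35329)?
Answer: 283/329 ≈ 0.86018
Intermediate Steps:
k = 1848 (k = 22695 - 20847 = 1848)
(m + 13798)/(k + 35329) = (18181 + 13798)/(1848 + 35329) = 31979/37177 = 31979*(1/37177) = 283/329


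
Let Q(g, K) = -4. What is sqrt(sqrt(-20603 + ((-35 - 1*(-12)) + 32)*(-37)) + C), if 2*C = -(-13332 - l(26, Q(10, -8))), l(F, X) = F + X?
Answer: sqrt(6677 + 2*I*sqrt(5234)) ≈ 81.718 + 0.8853*I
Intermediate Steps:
C = 6677 (C = (-(-13332 - (26 - 4)))/2 = (-(-13332 - 1*22))/2 = (-(-13332 - 22))/2 = (-1*(-13354))/2 = (1/2)*13354 = 6677)
sqrt(sqrt(-20603 + ((-35 - 1*(-12)) + 32)*(-37)) + C) = sqrt(sqrt(-20603 + ((-35 - 1*(-12)) + 32)*(-37)) + 6677) = sqrt(sqrt(-20603 + ((-35 + 12) + 32)*(-37)) + 6677) = sqrt(sqrt(-20603 + (-23 + 32)*(-37)) + 6677) = sqrt(sqrt(-20603 + 9*(-37)) + 6677) = sqrt(sqrt(-20603 - 333) + 6677) = sqrt(sqrt(-20936) + 6677) = sqrt(2*I*sqrt(5234) + 6677) = sqrt(6677 + 2*I*sqrt(5234))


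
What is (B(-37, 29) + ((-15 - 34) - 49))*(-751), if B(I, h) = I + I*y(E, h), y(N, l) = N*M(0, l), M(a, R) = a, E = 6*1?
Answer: 101385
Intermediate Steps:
E = 6
y(N, l) = 0 (y(N, l) = N*0 = 0)
B(I, h) = I (B(I, h) = I + I*0 = I + 0 = I)
(B(-37, 29) + ((-15 - 34) - 49))*(-751) = (-37 + ((-15 - 34) - 49))*(-751) = (-37 + (-49 - 49))*(-751) = (-37 - 98)*(-751) = -135*(-751) = 101385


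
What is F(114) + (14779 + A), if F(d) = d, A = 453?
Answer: 15346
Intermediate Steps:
F(114) + (14779 + A) = 114 + (14779 + 453) = 114 + 15232 = 15346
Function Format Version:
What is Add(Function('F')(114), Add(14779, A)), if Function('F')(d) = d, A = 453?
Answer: 15346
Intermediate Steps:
Add(Function('F')(114), Add(14779, A)) = Add(114, Add(14779, 453)) = Add(114, 15232) = 15346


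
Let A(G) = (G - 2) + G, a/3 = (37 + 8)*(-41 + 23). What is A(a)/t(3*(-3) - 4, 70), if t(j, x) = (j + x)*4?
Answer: -2431/114 ≈ -21.325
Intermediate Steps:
a = -2430 (a = 3*((37 + 8)*(-41 + 23)) = 3*(45*(-18)) = 3*(-810) = -2430)
t(j, x) = 4*j + 4*x
A(G) = -2 + 2*G (A(G) = (-2 + G) + G = -2 + 2*G)
A(a)/t(3*(-3) - 4, 70) = (-2 + 2*(-2430))/(4*(3*(-3) - 4) + 4*70) = (-2 - 4860)/(4*(-9 - 4) + 280) = -4862/(4*(-13) + 280) = -4862/(-52 + 280) = -4862/228 = -4862*1/228 = -2431/114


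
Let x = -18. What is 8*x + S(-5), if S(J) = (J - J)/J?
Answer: -144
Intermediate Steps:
S(J) = 0 (S(J) = 0/J = 0)
8*x + S(-5) = 8*(-18) + 0 = -144 + 0 = -144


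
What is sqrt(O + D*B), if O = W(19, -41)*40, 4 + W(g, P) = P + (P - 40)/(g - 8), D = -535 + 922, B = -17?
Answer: 3*I*sqrt(116611)/11 ≈ 93.132*I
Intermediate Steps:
D = 387
W(g, P) = -4 + P + (-40 + P)/(-8 + g) (W(g, P) = -4 + (P + (P - 40)/(g - 8)) = -4 + (P + (-40 + P)/(-8 + g)) = -4 + P + (-40 + P)/(-8 + g))
O = -23040/11 (O = ((-8 - 7*(-41) - 4*19 - 41*19)/(-8 + 19))*40 = ((-8 + 287 - 76 - 779)/11)*40 = ((1/11)*(-576))*40 = -576/11*40 = -23040/11 ≈ -2094.5)
sqrt(O + D*B) = sqrt(-23040/11 + 387*(-17)) = sqrt(-23040/11 - 6579) = sqrt(-95409/11) = 3*I*sqrt(116611)/11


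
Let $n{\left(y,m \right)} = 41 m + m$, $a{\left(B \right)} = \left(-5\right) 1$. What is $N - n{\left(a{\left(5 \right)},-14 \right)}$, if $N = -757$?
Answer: $-169$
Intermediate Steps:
$a{\left(B \right)} = -5$
$n{\left(y,m \right)} = 42 m$
$N - n{\left(a{\left(5 \right)},-14 \right)} = -757 - 42 \left(-14\right) = -757 - -588 = -757 + 588 = -169$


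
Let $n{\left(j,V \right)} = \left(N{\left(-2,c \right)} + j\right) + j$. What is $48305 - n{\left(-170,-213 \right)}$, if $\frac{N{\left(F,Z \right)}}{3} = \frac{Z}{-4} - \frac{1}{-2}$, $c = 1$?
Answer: $\frac{194577}{4} \approx 48644.0$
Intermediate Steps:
$N{\left(F,Z \right)} = \frac{3}{2} - \frac{3 Z}{4}$ ($N{\left(F,Z \right)} = 3 \left(\frac{Z}{-4} - \frac{1}{-2}\right) = 3 \left(Z \left(- \frac{1}{4}\right) - - \frac{1}{2}\right) = 3 \left(- \frac{Z}{4} + \frac{1}{2}\right) = 3 \left(\frac{1}{2} - \frac{Z}{4}\right) = \frac{3}{2} - \frac{3 Z}{4}$)
$n{\left(j,V \right)} = \frac{3}{4} + 2 j$ ($n{\left(j,V \right)} = \left(\left(\frac{3}{2} - \frac{3}{4}\right) + j\right) + j = \left(\frac{3}{4} + j\right) + j = \frac{3}{4} + 2 j$)
$48305 - n{\left(-170,-213 \right)} = 48305 - \left(\frac{3}{4} + 2 \left(-170\right)\right) = 48305 - \left(\frac{3}{4} - 340\right) = 48305 - - \frac{1357}{4} = 48305 + \frac{1357}{4} = \frac{194577}{4}$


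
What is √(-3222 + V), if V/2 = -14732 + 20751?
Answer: 4*√551 ≈ 93.894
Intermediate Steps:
V = 12038 (V = 2*(-14732 + 20751) = 2*6019 = 12038)
√(-3222 + V) = √(-3222 + 12038) = √8816 = 4*√551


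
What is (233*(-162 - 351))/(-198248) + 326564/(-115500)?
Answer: -1819109299/817773000 ≈ -2.2245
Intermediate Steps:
(233*(-162 - 351))/(-198248) + 326564/(-115500) = (233*(-513))*(-1/198248) + 326564*(-1/115500) = -119529*(-1/198248) - 11663/4125 = 119529/198248 - 11663/4125 = -1819109299/817773000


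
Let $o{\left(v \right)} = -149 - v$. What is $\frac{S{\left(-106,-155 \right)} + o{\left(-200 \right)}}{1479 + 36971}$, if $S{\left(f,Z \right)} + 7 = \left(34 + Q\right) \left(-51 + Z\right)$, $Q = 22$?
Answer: $- \frac{5746}{19225} \approx -0.29888$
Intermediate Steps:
$S{\left(f,Z \right)} = -2863 + 56 Z$ ($S{\left(f,Z \right)} = -7 + \left(34 + 22\right) \left(-51 + Z\right) = -7 + 56 \left(-51 + Z\right) = -7 + \left(-2856 + 56 Z\right) = -2863 + 56 Z$)
$\frac{S{\left(-106,-155 \right)} + o{\left(-200 \right)}}{1479 + 36971} = \frac{\left(-2863 + 56 \left(-155\right)\right) - -51}{1479 + 36971} = \frac{\left(-2863 - 8680\right) + \left(-149 + 200\right)}{38450} = \left(-11543 + 51\right) \frac{1}{38450} = \left(-11492\right) \frac{1}{38450} = - \frac{5746}{19225}$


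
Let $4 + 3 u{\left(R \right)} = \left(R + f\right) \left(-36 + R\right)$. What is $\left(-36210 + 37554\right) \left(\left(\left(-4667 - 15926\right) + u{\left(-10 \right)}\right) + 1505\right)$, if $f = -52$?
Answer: $-24378368$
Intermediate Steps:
$u{\left(R \right)} = - \frac{4}{3} + \frac{\left(-52 + R\right) \left(-36 + R\right)}{3}$ ($u{\left(R \right)} = - \frac{4}{3} + \frac{\left(R - 52\right) \left(-36 + R\right)}{3} = - \frac{4}{3} + \frac{\left(-52 + R\right) \left(-36 + R\right)}{3}$)
$\left(-36210 + 37554\right) \left(\left(\left(-4667 - 15926\right) + u{\left(-10 \right)}\right) + 1505\right) = \left(-36210 + 37554\right) \left(\left(\left(-4667 - 15926\right) + \left(\frac{1868}{3} - - \frac{880}{3} + \frac{\left(-10\right)^{2}}{3}\right)\right) + 1505\right) = 1344 \left(\left(-20593 + \left(\frac{1868}{3} + \frac{880}{3} + \frac{1}{3} \cdot 100\right)\right) + 1505\right) = 1344 \left(\left(-20593 + \left(\frac{1868}{3} + \frac{880}{3} + \frac{100}{3}\right)\right) + 1505\right) = 1344 \left(\left(-20593 + \frac{2848}{3}\right) + 1505\right) = 1344 \left(- \frac{58931}{3} + 1505\right) = 1344 \left(- \frac{54416}{3}\right) = -24378368$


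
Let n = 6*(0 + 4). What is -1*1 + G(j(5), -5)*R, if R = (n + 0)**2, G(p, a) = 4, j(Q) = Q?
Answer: 2303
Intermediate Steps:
n = 24 (n = 6*4 = 24)
R = 576 (R = (24 + 0)**2 = 24**2 = 576)
-1*1 + G(j(5), -5)*R = -1*1 + 4*576 = -1 + 2304 = 2303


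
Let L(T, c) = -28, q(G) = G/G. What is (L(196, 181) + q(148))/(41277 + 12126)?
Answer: -9/17801 ≈ -0.00050559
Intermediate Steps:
q(G) = 1
(L(196, 181) + q(148))/(41277 + 12126) = (-28 + 1)/(41277 + 12126) = -27/53403 = -27*1/53403 = -9/17801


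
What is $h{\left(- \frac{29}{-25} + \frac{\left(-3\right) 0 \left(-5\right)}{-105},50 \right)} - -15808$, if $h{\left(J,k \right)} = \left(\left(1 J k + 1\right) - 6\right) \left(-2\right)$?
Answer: $15702$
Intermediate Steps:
$h{\left(J,k \right)} = 10 - 2 J k$ ($h{\left(J,k \right)} = \left(\left(J k + 1\right) - 6\right) \left(-2\right) = \left(\left(1 + J k\right) - 6\right) \left(-2\right) = \left(-5 + J k\right) \left(-2\right) = 10 - 2 J k$)
$h{\left(- \frac{29}{-25} + \frac{\left(-3\right) 0 \left(-5\right)}{-105},50 \right)} - -15808 = \left(10 - 2 \left(- \frac{29}{-25} + \frac{\left(-3\right) 0 \left(-5\right)}{-105}\right) 50\right) - -15808 = \left(10 - 2 \left(\left(-29\right) \left(- \frac{1}{25}\right) + 0 \left(-5\right) \left(- \frac{1}{105}\right)\right) 50\right) + 15808 = \left(10 - 2 \left(\frac{29}{25} + 0 \left(- \frac{1}{105}\right)\right) 50\right) + 15808 = \left(10 - 2 \left(\frac{29}{25} + 0\right) 50\right) + 15808 = \left(10 - \frac{58}{25} \cdot 50\right) + 15808 = \left(10 - 116\right) + 15808 = -106 + 15808 = 15702$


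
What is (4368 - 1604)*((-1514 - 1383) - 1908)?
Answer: -13281020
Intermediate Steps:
(4368 - 1604)*((-1514 - 1383) - 1908) = 2764*(-2897 - 1908) = 2764*(-4805) = -13281020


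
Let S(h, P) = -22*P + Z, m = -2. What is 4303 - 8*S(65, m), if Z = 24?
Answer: 3759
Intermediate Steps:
S(h, P) = 24 - 22*P (S(h, P) = -22*P + 24 = 24 - 22*P)
4303 - 8*S(65, m) = 4303 - 8*(24 - 22*(-2)) = 4303 - 8*(24 + 44) = 4303 - 8*68 = 4303 - 1*544 = 4303 - 544 = 3759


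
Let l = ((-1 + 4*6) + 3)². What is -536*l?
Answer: -362336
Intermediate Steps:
l = 676 (l = ((-1 + 24) + 3)² = (23 + 3)² = 26² = 676)
-536*l = -536*676 = -362336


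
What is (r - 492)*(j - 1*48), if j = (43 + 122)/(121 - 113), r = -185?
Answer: 148263/8 ≈ 18533.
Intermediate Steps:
j = 165/8 ≈ 20.625
(r - 492)*(j - 1*48) = (-185 - 492)*(165/8 - 1*48) = -677*(165/8 - 48) = -677*(-219/8) = 148263/8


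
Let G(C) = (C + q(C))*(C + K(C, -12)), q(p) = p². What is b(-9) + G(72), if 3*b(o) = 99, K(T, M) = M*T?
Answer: -4162719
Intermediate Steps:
b(o) = 33 (b(o) = (⅓)*99 = 33)
G(C) = -11*C*(C + C²) (G(C) = (C + C²)*(C - 12*C) = (C + C²)*(-11*C) = -11*C*(C + C²))
b(-9) + G(72) = 33 + 11*72²*(-1 - 1*72) = 33 + 11*5184*(-1 - 72) = 33 + 11*5184*(-73) = 33 - 4162752 = -4162719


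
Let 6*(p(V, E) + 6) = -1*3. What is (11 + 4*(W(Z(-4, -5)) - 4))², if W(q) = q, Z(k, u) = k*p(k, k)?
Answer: 9801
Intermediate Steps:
p(V, E) = -13/2 (p(V, E) = -6 + (-1*3)/6 = -6 + (⅙)*(-3) = -6 - ½ = -13/2)
Z(k, u) = -13*k/2 (Z(k, u) = k*(-13/2) = -13*k/2)
(11 + 4*(W(Z(-4, -5)) - 4))² = (11 + 4*(-13/2*(-4) - 4))² = (11 + 4*(26 - 4))² = (11 + 4*22)² = (11 + 88)² = 99² = 9801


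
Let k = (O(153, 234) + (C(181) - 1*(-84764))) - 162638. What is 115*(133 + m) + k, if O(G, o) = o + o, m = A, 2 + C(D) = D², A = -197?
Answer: -52007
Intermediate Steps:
C(D) = -2 + D²
m = -197
O(G, o) = 2*o
k = -44647 (k = (2*234 + ((-2 + 181²) - 1*(-84764))) - 162638 = (468 + ((-2 + 32761) + 84764)) - 162638 = (468 + (32759 + 84764)) - 162638 = (468 + 117523) - 162638 = 117991 - 162638 = -44647)
115*(133 + m) + k = 115*(133 - 197) - 44647 = 115*(-64) - 44647 = -7360 - 44647 = -52007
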